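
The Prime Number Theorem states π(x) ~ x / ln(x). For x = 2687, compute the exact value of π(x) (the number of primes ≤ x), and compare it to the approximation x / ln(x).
π(2687) = 390;  x/ln(x) ≈ 340.29;  relative error ≈ 12.75%.

Directly count primes up to 2687: π(2687) = 390. The PNT approximation gives 2687/ln(2687) ≈ 2687/7.89618 ≈ 340.29. Relative error (π(x) − x/ln(x)) / π(x) ≈ 12.75%; the approximation is known to undercount slightly (Li(x) is a better estimate).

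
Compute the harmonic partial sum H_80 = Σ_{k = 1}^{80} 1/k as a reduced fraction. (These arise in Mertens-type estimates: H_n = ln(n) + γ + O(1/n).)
H_80 = 4880292608058024066886120358155997/982844219842241906412811281988800

Direct summation: H_80 = 1 + 1/2 + ... + 1/80. The least common denominator is lcm(1, ..., 80) = 32433859254793982911622772305630400; over this denominator the numerator is 32433859254793982911622772305630400 + 16216929627396991455811386152815200 + 10811286418264660970540924101876800 + 8108464813698495727905693076407600 + 6486771850958796582324554461126080 + 5405643209132330485270462050938400 + 4633408464970568987374681757947200 + 4054232406849247863952846538203800 + 3603762139421553656846974700625600 + 3243385925479398291162277230563040 + 2948532659526725719238433845966400 + 2702821604566165242635231025469200 + 2494912250368767916278674792740800 + 2316704232485284493687340878973600 + 2162257283652932194108184820375360 + 2027116203424623931976423269101900 + 1907874073811410759507221900331200 + 1801881069710776828423487350312800 + 1707045223936525416401198542401600 + 1621692962739699145581138615281520 + 1544469488323522995791560585982400 + 1474266329763362859619216922983200 + 1410167793686694909200990100244800 + 1351410802283082621317615512734600 + 1297354370191759316464910892225216 + 1247456125184383958139337396370400 + 1201254046473851218948991566875200 + 1158352116242642246843670439486800 + 1118408939820482169366302493297600 + 1081128641826466097054092410187680 + 1046253524348192997149121687278400 + 1013558101712311965988211634550950 + 982844219842241906412811281988800 + 953937036905705379753610950165600 + 926681692994113797474936351589440 + 900940534855388414211743675156400 + 876590790670107646260074927179200 + 853522611968262708200599271200800 + 831637416789589305426224930913600 + 810846481369849572790569307640760 + 791069737921804461259092007454400 + 772234744161761497895780292991200 + 754275796623115881665645867572800 + 737133164881681429809608461491600 + 720752427884310731369394940125120 + 705083896843347454600495050122400 + 690082111804127295991973878843200 + 675705401141541310658807756367300 + 661915494995795569624954536849600 + 648677185095879658232455446112608 + 635958024603803586502407300110400 + 623728062592191979069668698185200 + 611959608581018545502316458596800 + 600627023236925609474495783437600 + 589706531905345143847686769193280 + 579176058121321123421835219743400 + 569015074645508472133732847467200 + 559204469910241084683151246648800 + 549726428047355642569877496705600 + 540564320913233048527046205093840 + 531702610734327588715127414846400 + 523126762174096498574560843639200 + 514823162774507665263853528660800 + 506779050856155982994105817275475 + 498982450073753583255734958548160 + 491422109921120953206405640994400 + 484087451564089297188399586651200 + 476968518452852689876805475082800 + 470055931228898303066996700081600 + 463340846497056898737468175794720 + 456814919081605393121447497262400 + 450470267427694207105871837578200 + 444299441846492916597572223364800 + 438295395335053823130037463589600 + 432451456730586438821636964075072 + 426761305984131354100299635600400 + 421218951360960817034061977995200 + 415818708394794652713112465456800 + 410555180440430163438262940577600 + 405423240684924786395284653820380 = 161049656065914794207241971819147901, so H_80 = 161049656065914794207241971819147901/32433859254793982911622772305630400; reducing by gcd(161049656065914794207241971819147901, 32433859254793982911622772305630400) = 33 gives 4880292608058024066886120358155997/982844219842241906412811281988800 ≈ 4.96548. (The PNT-adjacent estimate ln(80) + γ ≈ 4.95924 matches within O(1/n).)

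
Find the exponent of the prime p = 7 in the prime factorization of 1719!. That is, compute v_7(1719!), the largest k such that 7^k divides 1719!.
v_7(1719!) = 285

Legendre's formula: v_p(n!) = Σ_{k ≥ 1} ⌊n / p^k⌋. For p = 7, n = 1719, the terms are:
  ⌊1719/7^1⌋ = ⌊1719/7⌋ = 245
  ⌊1719/7^2⌋ = ⌊1719/49⌋ = 35
  ⌊1719/7^3⌋ = ⌊1719/343⌋ = 5
(the next term ⌊1719/7^4⌋ = 0, terminating the sum). Summing: v_7(1719!) = 245 + 35 + 5 = 285.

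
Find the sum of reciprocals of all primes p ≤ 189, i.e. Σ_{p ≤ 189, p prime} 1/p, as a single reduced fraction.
Σ 1/p = 10408867916382550633331528920459565913027063402071390584941986323453055203/5397346292805549782720214077673687806275517530364350655459511599582614290

π(189) = 42, so the primes ≤ 189 are [2, 3, 5, 7, 11, 13, 17, 19, 23, 29, 31, 37, 41, 43, 47, 53, 59, 61, 67, 71, 73, 79, 83, 89, 97, 101, 103, 107, 109, 113, 127, 131, 137, 139, 149, 151, 157, 163, 167, 173, 179, 181]. Summing 1/p over these primes: 10408867916382550633331528920459565913027063402071390584941986323453055203/5397346292805549782720214077673687806275517530364350655459511599582614290 ≈ 1.9285. Mertens estimate ln ln(189) + 0.2615 ≈ 1.9182.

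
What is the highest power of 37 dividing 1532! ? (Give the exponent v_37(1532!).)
v_37(1532!) = 42

Legendre's formula: v_p(n!) = Σ_{k ≥ 1} ⌊n / p^k⌋. For p = 37, n = 1532, the terms are:
  ⌊1532/37^1⌋ = ⌊1532/37⌋ = 41
  ⌊1532/37^2⌋ = ⌊1532/1369⌋ = 1
(the next term ⌊1532/37^3⌋ = 0, terminating the sum). Summing: v_37(1532!) = 41 + 1 = 42.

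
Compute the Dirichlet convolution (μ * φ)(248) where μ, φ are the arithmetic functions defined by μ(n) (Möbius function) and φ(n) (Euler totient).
(μ * φ)(248) = 58

Divisors of 248: [1, 2, 4, 8, 31, 62, 124, 248]. For each d | 248:
  d = 1: μ(1) · φ(248/1) = 1 · 120 = 120
  d = 2: μ(2) · φ(248/2) = -1 · 60 = -60
  d = 4: μ(4) · φ(248/4) = 0 · 30 = 0
  d = 8: μ(8) · φ(248/8) = 0 · 30 = 0
  d = 31: μ(31) · φ(248/31) = -1 · 4 = -4
  d = 62: μ(62) · φ(248/62) = 1 · 2 = 2
  d = 124: μ(124) · φ(248/124) = 0 · 1 = 0
  d = 248: μ(248) · φ(248/248) = 0 · 1 = 0
Summing: (μ * φ)(248) = 120 + -60 + 0 + 0 + -4 + 2 + 0 + 0 = 58.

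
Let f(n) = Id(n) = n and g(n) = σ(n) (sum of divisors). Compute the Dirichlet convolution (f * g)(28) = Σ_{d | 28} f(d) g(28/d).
(Id * σ)(28) = 255

Divisors of 28: [1, 2, 4, 7, 14, 28]. For each d | 28:
  d = 1: Id(1) · σ(28/1) = 1 · 56 = 56
  d = 2: Id(2) · σ(28/2) = 2 · 24 = 48
  d = 4: Id(4) · σ(28/4) = 4 · 8 = 32
  d = 7: Id(7) · σ(28/7) = 7 · 7 = 49
  d = 14: Id(14) · σ(28/14) = 14 · 3 = 42
  d = 28: Id(28) · σ(28/28) = 28 · 1 = 28
Summing: (Id * σ)(28) = 56 + 48 + 32 + 49 + 42 + 28 = 255.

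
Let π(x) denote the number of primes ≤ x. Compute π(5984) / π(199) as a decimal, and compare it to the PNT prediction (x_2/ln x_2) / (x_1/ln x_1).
π(5984)/π(199) = 782/46 ≈ 17.0000;  PNT prediction ≈ 18.3022.

π(199) = 46 and π(5984) = 782, so π(5984)/π(199) ≈ 17.0000. The PNT-predicted ratio is (5984/ln(5984)) / (199/ln(199)) ≈ 18.3022. The two agree to within a few percent, as expected.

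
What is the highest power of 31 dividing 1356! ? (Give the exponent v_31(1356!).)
v_31(1356!) = 44

Legendre's formula: v_p(n!) = Σ_{k ≥ 1} ⌊n / p^k⌋. For p = 31, n = 1356, the terms are:
  ⌊1356/31^1⌋ = ⌊1356/31⌋ = 43
  ⌊1356/31^2⌋ = ⌊1356/961⌋ = 1
(the next term ⌊1356/31^3⌋ = 0, terminating the sum). Summing: v_31(1356!) = 43 + 1 = 44.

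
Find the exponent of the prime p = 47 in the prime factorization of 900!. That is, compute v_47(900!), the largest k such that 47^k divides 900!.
v_47(900!) = 19

Legendre's formula: v_p(n!) = Σ_{k ≥ 1} ⌊n / p^k⌋. For p = 47, n = 900, the terms are:
  ⌊900/47^1⌋ = ⌊900/47⌋ = 19
(the next term ⌊900/47^2⌋ = 0, terminating the sum). Summing: v_47(900!) = 19 = 19.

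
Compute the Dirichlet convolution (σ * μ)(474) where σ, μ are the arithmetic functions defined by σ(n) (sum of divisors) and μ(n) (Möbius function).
(σ * μ)(474) = 474

Divisors of 474: [1, 2, 3, 6, 79, 158, 237, 474]. For each d | 474:
  d = 1: σ(1) · μ(474/1) = 1 · -1 = -1
  d = 2: σ(2) · μ(474/2) = 3 · 1 = 3
  d = 3: σ(3) · μ(474/3) = 4 · 1 = 4
  d = 6: σ(6) · μ(474/6) = 12 · -1 = -12
  d = 79: σ(79) · μ(474/79) = 80 · 1 = 80
  d = 158: σ(158) · μ(474/158) = 240 · -1 = -240
  d = 237: σ(237) · μ(474/237) = 320 · -1 = -320
  d = 474: σ(474) · μ(474/474) = 960 · 1 = 960
Summing: (σ * μ)(474) = -1 + 3 + 4 + -12 + 80 + -240 + -320 + 960 = 474.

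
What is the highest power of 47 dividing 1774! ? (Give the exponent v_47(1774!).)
v_47(1774!) = 37

Legendre's formula: v_p(n!) = Σ_{k ≥ 1} ⌊n / p^k⌋. For p = 47, n = 1774, the terms are:
  ⌊1774/47^1⌋ = ⌊1774/47⌋ = 37
(the next term ⌊1774/47^2⌋ = 0, terminating the sum). Summing: v_47(1774!) = 37 = 37.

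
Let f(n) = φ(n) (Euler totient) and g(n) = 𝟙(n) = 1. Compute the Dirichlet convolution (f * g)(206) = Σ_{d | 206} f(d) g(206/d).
(φ * 𝟙)(206) = 206

Divisors of 206: [1, 2, 103, 206]. For each d | 206:
  d = 1: φ(1) · 𝟙(206/1) = 1 · 1 = 1
  d = 2: φ(2) · 𝟙(206/2) = 1 · 1 = 1
  d = 103: φ(103) · 𝟙(206/103) = 102 · 1 = 102
  d = 206: φ(206) · 𝟙(206/206) = 102 · 1 = 102
Summing: (φ * 𝟙)(206) = 1 + 1 + 102 + 102 = 206.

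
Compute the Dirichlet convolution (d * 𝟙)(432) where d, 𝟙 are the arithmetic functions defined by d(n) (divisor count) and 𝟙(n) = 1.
(d * 𝟙)(432) = 150

Divisors of 432: [1, 2, 3, 4, 6, 8, 9, 12, 16, 18, 24, 27, 36, 48, 54, 72, 108, 144, 216, 432]. For each d | 432:
  d = 1: d(1) · 𝟙(432/1) = 1 · 1 = 1
  d = 2: d(2) · 𝟙(432/2) = 2 · 1 = 2
  d = 3: d(3) · 𝟙(432/3) = 2 · 1 = 2
  d = 4: d(4) · 𝟙(432/4) = 3 · 1 = 3
  d = 6: d(6) · 𝟙(432/6) = 4 · 1 = 4
  d = 8: d(8) · 𝟙(432/8) = 4 · 1 = 4
  d = 9: d(9) · 𝟙(432/9) = 3 · 1 = 3
  d = 12: d(12) · 𝟙(432/12) = 6 · 1 = 6
  d = 16: d(16) · 𝟙(432/16) = 5 · 1 = 5
  d = 18: d(18) · 𝟙(432/18) = 6 · 1 = 6
  d = 24: d(24) · 𝟙(432/24) = 8 · 1 = 8
  d = 27: d(27) · 𝟙(432/27) = 4 · 1 = 4
  d = 36: d(36) · 𝟙(432/36) = 9 · 1 = 9
  d = 48: d(48) · 𝟙(432/48) = 10 · 1 = 10
  d = 54: d(54) · 𝟙(432/54) = 8 · 1 = 8
  d = 72: d(72) · 𝟙(432/72) = 12 · 1 = 12
  d = 108: d(108) · 𝟙(432/108) = 12 · 1 = 12
  d = 144: d(144) · 𝟙(432/144) = 15 · 1 = 15
  d = 216: d(216) · 𝟙(432/216) = 16 · 1 = 16
  d = 432: d(432) · 𝟙(432/432) = 20 · 1 = 20
Summing: (d * 𝟙)(432) = 1 + 2 + 2 + 3 + 4 + 4 + 3 + 6 + 5 + 6 + 8 + 4 + 9 + 10 + 8 + 12 + 12 + 15 + 16 + 20 = 150.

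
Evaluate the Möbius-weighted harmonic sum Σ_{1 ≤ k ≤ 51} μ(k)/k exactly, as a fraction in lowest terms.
Σ μ(k)/k = -184943596214571/204963260862830470

Values of μ(k) for 1 ≤ k ≤ 51: μ(1) = 1, μ(2) = -1, μ(3) = -1, μ(5) = -1, μ(6) = 1, μ(7) = -1, μ(10) = 1, μ(11) = -1, μ(13) = -1, μ(14) = 1, μ(15) = 1, μ(17) = -1, μ(19) = -1, μ(21) = 1, μ(22) = 1, μ(23) = -1, μ(26) = 1, μ(29) = -1, μ(30) = -1, μ(31) = -1, μ(33) = 1, μ(34) = 1, μ(35) = 1, μ(37) = -1, μ(38) = 1, μ(39) = 1, μ(41) = -1, μ(42) = -1, μ(43) = -1, μ(46) = 1, μ(47) = -1, μ(51) = 1, with μ = 0 on non-squarefree integers. Summing μ(k)/k for k where μ(k) ≠ 0 gives -184943596214571/204963260862830470 ≈ -0.0009. (PNT ⟺ this sum → 0 as n → ∞.)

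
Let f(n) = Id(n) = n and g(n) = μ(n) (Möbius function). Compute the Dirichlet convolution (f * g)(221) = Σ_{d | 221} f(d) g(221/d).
(Id * μ)(221) = 192

Divisors of 221: [1, 13, 17, 221]. For each d | 221:
  d = 1: Id(1) · μ(221/1) = 1 · 1 = 1
  d = 13: Id(13) · μ(221/13) = 13 · -1 = -13
  d = 17: Id(17) · μ(221/17) = 17 · -1 = -17
  d = 221: Id(221) · μ(221/221) = 221 · 1 = 221
Summing: (Id * μ)(221) = 1 + -13 + -17 + 221 = 192.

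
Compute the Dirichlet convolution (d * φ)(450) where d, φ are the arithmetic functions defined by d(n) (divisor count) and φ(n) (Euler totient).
(d * φ)(450) = 1209

Divisors of 450: [1, 2, 3, 5, 6, 9, 10, 15, 18, 25, 30, 45, 50, 75, 90, 150, 225, 450]. For each d | 450:
  d = 1: d(1) · φ(450/1) = 1 · 120 = 120
  d = 2: d(2) · φ(450/2) = 2 · 120 = 240
  d = 3: d(3) · φ(450/3) = 2 · 40 = 80
  d = 5: d(5) · φ(450/5) = 2 · 24 = 48
  d = 6: d(6) · φ(450/6) = 4 · 40 = 160
  d = 9: d(9) · φ(450/9) = 3 · 20 = 60
  d = 10: d(10) · φ(450/10) = 4 · 24 = 96
  d = 15: d(15) · φ(450/15) = 4 · 8 = 32
  d = 18: d(18) · φ(450/18) = 6 · 20 = 120
  d = 25: d(25) · φ(450/25) = 3 · 6 = 18
  d = 30: d(30) · φ(450/30) = 8 · 8 = 64
  d = 45: d(45) · φ(450/45) = 6 · 4 = 24
  d = 50: d(50) · φ(450/50) = 6 · 6 = 36
  d = 75: d(75) · φ(450/75) = 6 · 2 = 12
  d = 90: d(90) · φ(450/90) = 12 · 4 = 48
  d = 150: d(150) · φ(450/150) = 12 · 2 = 24
  d = 225: d(225) · φ(450/225) = 9 · 1 = 9
  d = 450: d(450) · φ(450/450) = 18 · 1 = 18
Summing: (d * φ)(450) = 120 + 240 + 80 + 48 + 160 + 60 + 96 + 32 + 120 + 18 + 64 + 24 + 36 + 12 + 48 + 24 + 9 + 18 = 1209.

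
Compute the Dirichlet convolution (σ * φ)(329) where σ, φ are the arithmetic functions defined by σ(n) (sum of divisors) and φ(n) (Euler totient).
(σ * φ)(329) = 1316

Divisors of 329: [1, 7, 47, 329]. For each d | 329:
  d = 1: σ(1) · φ(329/1) = 1 · 276 = 276
  d = 7: σ(7) · φ(329/7) = 8 · 46 = 368
  d = 47: σ(47) · φ(329/47) = 48 · 6 = 288
  d = 329: σ(329) · φ(329/329) = 384 · 1 = 384
Summing: (σ * φ)(329) = 276 + 368 + 288 + 384 = 1316.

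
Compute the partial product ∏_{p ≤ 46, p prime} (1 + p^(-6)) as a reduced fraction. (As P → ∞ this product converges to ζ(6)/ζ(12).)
∏ = 1359712698137872510059489328104656331148295030771712937358491632747920000/1336862024495300077504819810119357413472366273194284637902602168232026717

The primes p ≤ 46 are [2, 3, 5, 7, 11, 13, 17, 19, 23, 29, 31, 37, 41, 43]. For each, (1 + 1/p^6) = (p^6 + 1)/p^6. Multiplying these fractions over p ∈ [2, 3, 5, 7, 11, 13, 17, 19, 23, 29, 31, 37, 41, 43] gives 1359712698137872510059489328104656331148295030771712937358491632747920000/1336862024495300077504819810119357413472366273194284637902602168232026717. (In the limit P → ∞ this tends to ζ(6)/ζ(12).)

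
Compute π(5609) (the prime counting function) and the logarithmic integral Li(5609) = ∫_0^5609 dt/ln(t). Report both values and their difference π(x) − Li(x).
π(5609) = 738;  Li(5609) ≈ 755.30;  π(x) − Li(x) ≈ -17.30.

Direct count of primes ≤ 5609 gives π(5609) = 738. Numerical evaluation of the logarithmic integral gives Li(5609) ≈ 755.30. The difference π(x) − Li(x) ≈ -17.30 is typically negative for small/moderate x (Li(x) overestimates), though Littlewood's theorem shows this sign changes infinitely often.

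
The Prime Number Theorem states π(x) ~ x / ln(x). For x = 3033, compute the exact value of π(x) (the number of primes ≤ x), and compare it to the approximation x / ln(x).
π(3033) = 434;  x/ln(x) ≈ 378.31;  relative error ≈ 12.83%.

Directly count primes up to 3033: π(3033) = 434. The PNT approximation gives 3033/ln(3033) ≈ 3033/8.01731 ≈ 378.31. Relative error (π(x) − x/ln(x)) / π(x) ≈ 12.83%; the approximation is known to undercount slightly (Li(x) is a better estimate).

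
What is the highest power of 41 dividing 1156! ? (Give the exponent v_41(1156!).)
v_41(1156!) = 28

Legendre's formula: v_p(n!) = Σ_{k ≥ 1} ⌊n / p^k⌋. For p = 41, n = 1156, the terms are:
  ⌊1156/41^1⌋ = ⌊1156/41⌋ = 28
(the next term ⌊1156/41^2⌋ = 0, terminating the sum). Summing: v_41(1156!) = 28 = 28.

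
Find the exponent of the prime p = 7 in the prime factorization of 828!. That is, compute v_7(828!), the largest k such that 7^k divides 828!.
v_7(828!) = 136

Legendre's formula: v_p(n!) = Σ_{k ≥ 1} ⌊n / p^k⌋. For p = 7, n = 828, the terms are:
  ⌊828/7^1⌋ = ⌊828/7⌋ = 118
  ⌊828/7^2⌋ = ⌊828/49⌋ = 16
  ⌊828/7^3⌋ = ⌊828/343⌋ = 2
(the next term ⌊828/7^4⌋ = 0, terminating the sum). Summing: v_7(828!) = 118 + 16 + 2 = 136.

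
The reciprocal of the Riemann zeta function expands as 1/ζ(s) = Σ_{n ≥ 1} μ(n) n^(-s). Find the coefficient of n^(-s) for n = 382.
μ(382) = 1

Factor n = 382 = 2 · 191. μ(n) = 0 if any exponent ≥ 2 (not squarefree); otherwise μ(n) = (−1)^{ω(n)} where ω(n) is the number of distinct prime factors. Applying: μ(382) = 1.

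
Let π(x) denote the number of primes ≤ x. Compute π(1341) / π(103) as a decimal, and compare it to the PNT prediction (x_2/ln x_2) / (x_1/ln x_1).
π(1341)/π(103) = 217/27 ≈ 8.0370;  PNT prediction ≈ 8.3794.

π(103) = 27 and π(1341) = 217, so π(1341)/π(103) ≈ 8.0370. The PNT-predicted ratio is (1341/ln(1341)) / (103/ln(103)) ≈ 8.3794. The two agree to within a few percent, as expected.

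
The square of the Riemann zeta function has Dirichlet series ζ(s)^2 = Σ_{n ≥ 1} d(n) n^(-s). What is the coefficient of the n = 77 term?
d(77) = 4

ζ(s)^2 = (Σ 1/m^s)(Σ 1/k^s). The coefficient of 1/n^s in the product is the number of ordered pairs (m, k) with mk = n, which equals d(n). For n = 77, divisors are [1, 7, 11, 77], so d(77) = 4.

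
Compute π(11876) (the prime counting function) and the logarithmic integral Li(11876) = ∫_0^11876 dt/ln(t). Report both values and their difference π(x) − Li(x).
π(11876) = 1423;  Li(11876) ≈ 1447.89;  π(x) − Li(x) ≈ -24.89.

Direct count of primes ≤ 11876 gives π(11876) = 1423. Numerical evaluation of the logarithmic integral gives Li(11876) ≈ 1447.89. The difference π(x) − Li(x) ≈ -24.89 is typically negative for small/moderate x (Li(x) overestimates), though Littlewood's theorem shows this sign changes infinitely often.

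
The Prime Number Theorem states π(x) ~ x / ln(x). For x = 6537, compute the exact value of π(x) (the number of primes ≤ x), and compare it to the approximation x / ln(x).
π(6537) = 844;  x/ln(x) ≈ 744.09;  relative error ≈ 11.84%.

Directly count primes up to 6537: π(6537) = 844. The PNT approximation gives 6537/ln(6537) ≈ 6537/8.78523 ≈ 744.09. Relative error (π(x) − x/ln(x)) / π(x) ≈ 11.84%; the approximation is known to undercount slightly (Li(x) is a better estimate).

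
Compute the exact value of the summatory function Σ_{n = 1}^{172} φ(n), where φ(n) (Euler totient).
Σ_{n ≤ 172} φ(n) = 9022

Compute φ(n) for each 1 ≤ n ≤ 172: φ(1) = 1, φ(2) = 1, φ(3) = 2, φ(4) = 2, φ(5) = 4, φ(6) = 2, φ(7) = 6, φ(8) = 4, φ(9) = 6, φ(10) = 4, φ(11) = 10, φ(12) = 4, φ(13) = 12, φ(14) = 6, φ(15) = 8, φ(16) = 8, φ(17) = 16, φ(18) = 6, φ(19) = 18, φ(20) = 8, φ(21) = 12, φ(22) = 10, φ(23) = 22, φ(24) = 8, φ(25) = 20, φ(26) = 12, φ(27) = 18, φ(28) = 12, φ(29) = 28, φ(30) = 8, φ(31) = 30, φ(32) = 16, φ(33) = 20, φ(34) = 16, φ(35) = 24, φ(36) = 12, φ(37) = 36, φ(38) = 18, φ(39) = 24, φ(40) = 16, φ(41) = 40, φ(42) = 12, φ(43) = 42, φ(44) = 20, φ(45) = 24, φ(46) = 22, φ(47) = 46, φ(48) = 16, φ(49) = 42, φ(50) = 20, φ(51) = 32, φ(52) = 24, φ(53) = 52, φ(54) = 18, φ(55) = 40, φ(56) = 24, φ(57) = 36, φ(58) = 28, φ(59) = 58, φ(60) = 16, φ(61) = 60, φ(62) = 30, φ(63) = 36, φ(64) = 32, φ(65) = 48, φ(66) = 20, φ(67) = 66, φ(68) = 32, φ(69) = 44, φ(70) = 24, φ(71) = 70, φ(72) = 24, φ(73) = 72, φ(74) = 36, φ(75) = 40, φ(76) = 36, φ(77) = 60, φ(78) = 24, φ(79) = 78, φ(80) = 32, φ(81) = 54, φ(82) = 40, φ(83) = 82, φ(84) = 24, φ(85) = 64, φ(86) = 42, φ(87) = 56, φ(88) = 40, φ(89) = 88, φ(90) = 24, φ(91) = 72, φ(92) = 44, φ(93) = 60, φ(94) = 46, φ(95) = 72, φ(96) = 32, φ(97) = 96, φ(98) = 42, φ(99) = 60, φ(100) = 40, φ(101) = 100, φ(102) = 32, φ(103) = 102, φ(104) = 48, φ(105) = 48, φ(106) = 52, φ(107) = 106, φ(108) = 36, φ(109) = 108, φ(110) = 40, φ(111) = 72, φ(112) = 48, φ(113) = 112, φ(114) = 36, φ(115) = 88, φ(116) = 56, φ(117) = 72, φ(118) = 58, φ(119) = 96, φ(120) = 32, φ(121) = 110, φ(122) = 60, φ(123) = 80, φ(124) = 60, φ(125) = 100, φ(126) = 36, φ(127) = 126, φ(128) = 64, φ(129) = 84, φ(130) = 48, φ(131) = 130, φ(132) = 40, φ(133) = 108, φ(134) = 66, φ(135) = 72, φ(136) = 64, φ(137) = 136, φ(138) = 44, φ(139) = 138, φ(140) = 48, φ(141) = 92, φ(142) = 70, φ(143) = 120, φ(144) = 48, φ(145) = 112, φ(146) = 72, φ(147) = 84, φ(148) = 72, φ(149) = 148, φ(150) = 40, φ(151) = 150, φ(152) = 72, φ(153) = 96, φ(154) = 60, φ(155) = 120, φ(156) = 48, φ(157) = 156, φ(158) = 78, φ(159) = 104, φ(160) = 64, φ(161) = 132, φ(162) = 54, φ(163) = 162, φ(164) = 80, φ(165) = 80, φ(166) = 82, φ(167) = 166, φ(168) = 48, φ(169) = 156, φ(170) = 64, φ(171) = 108, φ(172) = 84. Summing all 172 values: 9022. (Average order: Σ_{n ≤ x} φ(n) ~ (3/π²) x². For x = 172, (3/π²)·172² ≈ 8992.46.)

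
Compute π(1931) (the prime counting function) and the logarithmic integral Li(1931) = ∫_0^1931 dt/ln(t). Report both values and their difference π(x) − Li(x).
π(1931) = 294;  Li(1931) ≈ 305.71;  π(x) − Li(x) ≈ -11.71.

Direct count of primes ≤ 1931 gives π(1931) = 294. Numerical evaluation of the logarithmic integral gives Li(1931) ≈ 305.71. The difference π(x) − Li(x) ≈ -11.71 is typically negative for small/moderate x (Li(x) overestimates), though Littlewood's theorem shows this sign changes infinitely often.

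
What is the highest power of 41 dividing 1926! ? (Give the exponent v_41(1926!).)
v_41(1926!) = 47

Legendre's formula: v_p(n!) = Σ_{k ≥ 1} ⌊n / p^k⌋. For p = 41, n = 1926, the terms are:
  ⌊1926/41^1⌋ = ⌊1926/41⌋ = 46
  ⌊1926/41^2⌋ = ⌊1926/1681⌋ = 1
(the next term ⌊1926/41^3⌋ = 0, terminating the sum). Summing: v_41(1926!) = 46 + 1 = 47.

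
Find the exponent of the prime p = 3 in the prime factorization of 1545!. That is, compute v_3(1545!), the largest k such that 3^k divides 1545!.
v_3(1545!) = 770

Legendre's formula: v_p(n!) = Σ_{k ≥ 1} ⌊n / p^k⌋. For p = 3, n = 1545, the terms are:
  ⌊1545/3^1⌋ = ⌊1545/3⌋ = 515
  ⌊1545/3^2⌋ = ⌊1545/9⌋ = 171
  ⌊1545/3^3⌋ = ⌊1545/27⌋ = 57
  ⌊1545/3^4⌋ = ⌊1545/81⌋ = 19
  ⌊1545/3^5⌋ = ⌊1545/243⌋ = 6
  ⌊1545/3^6⌋ = ⌊1545/729⌋ = 2
(the next term ⌊1545/3^7⌋ = 0, terminating the sum). Summing: v_3(1545!) = 515 + 171 + 57 + 19 + 6 + 2 = 770.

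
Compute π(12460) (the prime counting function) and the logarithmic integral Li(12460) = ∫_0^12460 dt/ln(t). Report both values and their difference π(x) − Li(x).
π(12460) = 1487;  Li(12460) ≈ 1509.98;  π(x) − Li(x) ≈ -22.98.

Direct count of primes ≤ 12460 gives π(12460) = 1487. Numerical evaluation of the logarithmic integral gives Li(12460) ≈ 1509.98. The difference π(x) − Li(x) ≈ -22.98 is typically negative for small/moderate x (Li(x) overestimates), though Littlewood's theorem shows this sign changes infinitely often.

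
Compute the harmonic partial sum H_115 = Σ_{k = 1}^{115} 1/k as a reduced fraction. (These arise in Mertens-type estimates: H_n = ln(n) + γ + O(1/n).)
H_115 = 92573227274776723505600817476549419778817513966049/17379782769567790172972927968296006432665936992320

Direct summation: H_115 = 1 + 1/2 + ... + 1/115. The least common denominator is lcm(1, ..., 115) = 955888052326228459513511038256280353796626534577600; over this denominator the numerator is 955888052326228459513511038256280353796626534577600 + 477944026163114229756755519128140176898313267288800 + 318629350775409486504503679418760117932208844859200 + 238972013081557114878377759564070088449156633644400 + 191177610465245691902702207651256070759325306915520 + 159314675387704743252251839709380058966104422429600 + 136555436046604065644787291179468621970946647796800 + 119486006540778557439188879782035044224578316822200 + 106209783591803162168167893139586705977402948286400 + 95588805232622845951351103825628035379662653457760 + 86898913847838950864864639841480032163329684961600 + 79657337693852371626125919854690029483052211214800 + 73529850178940650731808541404329257984355887275200 + 68277718023302032822393645589734310985473323898400 + 63725870155081897300900735883752023586441768971840 + 59743003270389278719594439891017522112289158411100 + 56228708960366379971383002250369432576272149092800 + 53104891795901581084083946569793352988701474143200 + 50309897490854129448079528329277913357717186030400 + 47794402616311422975675551912814017689831326728880 + 45518478682201355214929097059822873990315549265600 + 43449456923919475432432319920740016081664842480800 + 41560350101140367804935262532881754512896805851200 + 39828668846926185813062959927345014741526105607400 + 38235522093049138380540441530251214151865061383104 + 36764925089470325365904270702164628992177943637600 + 35403261197267720722722631046528901992467649428800 + 34138859011651016411196822794867155492736661949200 + 32961656976766498603914173732975184613676777054400 + 31862935077540948650450367941876011793220884485920 + 30835098462136401919790678653428398509568597889600 + 29871501635194639359797219945508761056144579205550 + 28966304615946316954954879947160010721109894987200 + 28114354480183189985691501125184716288136074546400 + 27311087209320813128957458235893724394189329559360 + 26552445897950790542041973284896676494350737071600 + 25834812225033201608473271304223793345854771204800 + 25154948745427064724039764164638956678858593015200 + 24509950059646883577269513801443085994785295758400 + 23897201308155711487837775956407008844915663364440 + 23314342739664108768622220445275130580405525233600 + 22759239341100677607464548529911436995157774632800 + 22229954705261126965430489261773961716200617083200 + 21724728461959737716216159960370008040832421240400 + 21241956718360632433633578627917341195480589657280 + 20780175050570183902467631266440877256448402925600 + 20338043666515499138585341239495326676523968820800 + 19914334423463092906531479963672507370763052803700 + 19507919435229152234969613025638374567278092542400 + 19117761046524569190270220765125607075932530691552 + 18742902986788793323794334083456477525424049697600 + 18382462544735162682952135351082314496088971818800 + 18035623628796763387047378080307176486728802539200 + 17701630598633860361361315523264450996233824714400 + 17379782769567790172972927968296006432665936992320 + 17069429505825508205598411397433577746368330974600 + 16769965830284709816026509443092637785905728676800 + 16480828488383249301957086866487592306838388527200 + 16201492412308956940906966750106446674519093806400 + 15931467538770474325225183970938005896610442242960 + 15670295939774237041205098987807874652403713681600 + 15417549231068200959895339326714199254784298944800 + 15172826227400451738309699019940957996771849755200 + 14935750817597319679898609972754380528072289602775 + 14705970035788130146361708280865851596871177455040 + 14483152307973158477477439973580005360554947493600 + 14266985855615350141992702063526572444725769172800 + 14057177240091594992845750562592358144068037273200 + 13853450033713455934978420844293918170965601950400 + 13655543604660406564478729117946862197094664779680 + 13463212004594767035401563919102540194318683585600 + 13276222948975395271020986642448338247175368535800 + 13094356881181211774157685455565484298583925131200 + 12917406112516600804236635652111896672927385602400 + 12745174031016379460180147176750404717288353794368 + 12577474372713532362019882082319478339429296507600 + 12414130549691278694980662834497147451904240708800 + 12254975029823441788634756900721542997392647879200 + 12099848763623145057133051117168105744261095374400 + 11948600654077855743918887978203504422457831682220 + 11801087065755906907574210348842967330822549809600 + 11657171369832054384311110222637565290202762616800 + 11516723522002752524259169135617835587911163067200 + 11379619670550338803732274264955718497578887316400 + 11245741792073275994276600450073886515254429818560 + 11114977352630563482715244630886980858100308541600 + 10987218992255499534638057910991728204558925684800 + 10862364230979868858108079980185004020416210620200 + 10740315194676724264196753238834610716816028478400 + 10620978359180316216816789313958670597740294828640 + 10504264311277235818829791629189893997765126753600 + 10390087525285091951233815633220438628224201462800 + 10278366154045467306596892884476132836522865963200 + 10169021833257749569292670619747663338261984410400 + 10061979498170825889615905665855582671543437206080 + 9957167211731546453265739981836253685381526401850 + 9854516003363179994984649878930725296872438500800 + 9753959717614576117484806512819187283639046271200 + 9655434871982105651651626649053336907036631662400 + 9558880523262284595135110382562803537966265345776 + 9464238141843846133797138992636439146501252817600 + 9371451493394396661897167041728238762712024848800 + 9280466527439111257412728526760003434918704219200 + 9191231272367581341476067675541157248044485909400 + 9103695736440271042985819411964574798063109853120 + 9017811814398381693523689040153588243364401269600 + 8933533199310546350593561105198881811183425556800 + 8850815299316930180680657761632225498116912357200 + 8769615158956224399206523286754865631161711326400 + 8689891384783895086486463984148003216332968496160 + 8611604075011067202824423768074597781951590401600 + 8534714752912754102799205698716788873184165487300 + 8459186303771933270031071135011330564571916235200 + 8384982915142354908013254721546318892952864338400 + 8312070020228073560987052506576350902579361170240 = 5091527500112719792808044961210218087834963268132695, so H_115 = 5091527500112719792808044961210218087834963268132695/955888052326228459513511038256280353796626534577600; reducing by gcd(5091527500112719792808044961210218087834963268132695, 955888052326228459513511038256280353796626534577600) = 55 gives 92573227274776723505600817476549419778817513966049/17379782769567790172972927968296006432665936992320 ≈ 5.32649. (The PNT-adjacent estimate ln(115) + γ ≈ 5.32215 matches within O(1/n).)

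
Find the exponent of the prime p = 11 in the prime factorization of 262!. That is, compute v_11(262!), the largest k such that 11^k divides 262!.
v_11(262!) = 25

Legendre's formula: v_p(n!) = Σ_{k ≥ 1} ⌊n / p^k⌋. For p = 11, n = 262, the terms are:
  ⌊262/11^1⌋ = ⌊262/11⌋ = 23
  ⌊262/11^2⌋ = ⌊262/121⌋ = 2
(the next term ⌊262/11^3⌋ = 0, terminating the sum). Summing: v_11(262!) = 23 + 2 = 25.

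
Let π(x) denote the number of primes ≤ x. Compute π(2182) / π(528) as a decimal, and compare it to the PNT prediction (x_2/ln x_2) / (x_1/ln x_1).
π(2182)/π(528) = 327/99 ≈ 3.3030;  PNT prediction ≈ 3.3699.

π(528) = 99 and π(2182) = 327, so π(2182)/π(528) ≈ 3.3030. The PNT-predicted ratio is (2182/ln(2182)) / (528/ln(528)) ≈ 3.3699. The two agree to within a few percent, as expected.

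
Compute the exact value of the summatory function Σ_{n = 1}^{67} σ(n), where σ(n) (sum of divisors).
Σ_{n ≤ 67} σ(n) = 3699

Compute σ(n) for each 1 ≤ n ≤ 67: σ(1) = 1, σ(2) = 3, σ(3) = 4, σ(4) = 7, σ(5) = 6, σ(6) = 12, σ(7) = 8, σ(8) = 15, σ(9) = 13, σ(10) = 18, σ(11) = 12, σ(12) = 28, σ(13) = 14, σ(14) = 24, σ(15) = 24, σ(16) = 31, σ(17) = 18, σ(18) = 39, σ(19) = 20, σ(20) = 42, σ(21) = 32, σ(22) = 36, σ(23) = 24, σ(24) = 60, σ(25) = 31, σ(26) = 42, σ(27) = 40, σ(28) = 56, σ(29) = 30, σ(30) = 72, σ(31) = 32, σ(32) = 63, σ(33) = 48, σ(34) = 54, σ(35) = 48, σ(36) = 91, σ(37) = 38, σ(38) = 60, σ(39) = 56, σ(40) = 90, σ(41) = 42, σ(42) = 96, σ(43) = 44, σ(44) = 84, σ(45) = 78, σ(46) = 72, σ(47) = 48, σ(48) = 124, σ(49) = 57, σ(50) = 93, σ(51) = 72, σ(52) = 98, σ(53) = 54, σ(54) = 120, σ(55) = 72, σ(56) = 120, σ(57) = 80, σ(58) = 90, σ(59) = 60, σ(60) = 168, σ(61) = 62, σ(62) = 96, σ(63) = 104, σ(64) = 127, σ(65) = 84, σ(66) = 144, σ(67) = 68. Summing all 67 values: 3699. (Average order: Σ_{n ≤ x} σ(n) ~ (π²/12) x². For x = 67, (π²/12)·67² ≈ 3692.05.)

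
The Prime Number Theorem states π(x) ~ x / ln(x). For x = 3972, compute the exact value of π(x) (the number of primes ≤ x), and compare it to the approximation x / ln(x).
π(3972) = 549;  x/ln(x) ≈ 479.30;  relative error ≈ 12.70%.

Directly count primes up to 3972: π(3972) = 549. The PNT approximation gives 3972/ln(3972) ≈ 3972/8.28703 ≈ 479.30. Relative error (π(x) − x/ln(x)) / π(x) ≈ 12.70%; the approximation is known to undercount slightly (Li(x) is a better estimate).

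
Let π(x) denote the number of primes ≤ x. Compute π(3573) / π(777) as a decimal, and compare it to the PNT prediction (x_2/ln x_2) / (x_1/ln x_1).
π(3573)/π(777) = 500/137 ≈ 3.6496;  PNT prediction ≈ 3.7409.

π(777) = 137 and π(3573) = 500, so π(3573)/π(777) ≈ 3.6496. The PNT-predicted ratio is (3573/ln(3573)) / (777/ln(777)) ≈ 3.7409. The two agree to within a few percent, as expected.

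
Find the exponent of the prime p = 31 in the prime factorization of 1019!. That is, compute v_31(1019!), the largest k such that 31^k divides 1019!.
v_31(1019!) = 33

Legendre's formula: v_p(n!) = Σ_{k ≥ 1} ⌊n / p^k⌋. For p = 31, n = 1019, the terms are:
  ⌊1019/31^1⌋ = ⌊1019/31⌋ = 32
  ⌊1019/31^2⌋ = ⌊1019/961⌋ = 1
(the next term ⌊1019/31^3⌋ = 0, terminating the sum). Summing: v_31(1019!) = 32 + 1 = 33.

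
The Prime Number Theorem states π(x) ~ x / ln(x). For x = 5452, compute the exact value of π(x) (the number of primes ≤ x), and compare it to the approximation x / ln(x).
π(5452) = 721;  x/ln(x) ≈ 633.68;  relative error ≈ 12.11%.

Directly count primes up to 5452: π(5452) = 721. The PNT approximation gives 5452/ln(5452) ≈ 5452/8.60374 ≈ 633.68. Relative error (π(x) − x/ln(x)) / π(x) ≈ 12.11%; the approximation is known to undercount slightly (Li(x) is a better estimate).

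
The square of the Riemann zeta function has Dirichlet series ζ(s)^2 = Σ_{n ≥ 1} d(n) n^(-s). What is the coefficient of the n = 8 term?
d(8) = 4

ζ(s)^2 = (Σ 1/m^s)(Σ 1/k^s). The coefficient of 1/n^s in the product is the number of ordered pairs (m, k) with mk = n, which equals d(n). For n = 8, divisors are [1, 2, 4, 8], so d(8) = 4.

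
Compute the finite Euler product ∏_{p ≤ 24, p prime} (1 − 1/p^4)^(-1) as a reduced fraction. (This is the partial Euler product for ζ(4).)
∏ = 179711034607426083154393/166042662475294310400000

The primes p ≤ 24 are [2, 3, 5, 7, 11, 13, 17, 19, 23]. For each prime, (1 − 1/p^4)^(-1) = p^4 / (p^4 − 1). The product is (1 − 1/2^4)^(-1), (1 − 1/3^4)^(-1), (1 − 1/5^4)^(-1), (1 − 1/7^4)^(-1), (1 − 1/11^4)^(-1), (1 − 1/13^4)^(-1), (1 − 1/17^4)^(-1), (1 − 1/19^4)^(-1), (1 − 1/23^4)^(-1) = ∏ p^4 / (p^4 − 1) = 179711034607426083154393/166042662475294310400000.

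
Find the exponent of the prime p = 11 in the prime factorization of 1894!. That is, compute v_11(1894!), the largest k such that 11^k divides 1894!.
v_11(1894!) = 188

Legendre's formula: v_p(n!) = Σ_{k ≥ 1} ⌊n / p^k⌋. For p = 11, n = 1894, the terms are:
  ⌊1894/11^1⌋ = ⌊1894/11⌋ = 172
  ⌊1894/11^2⌋ = ⌊1894/121⌋ = 15
  ⌊1894/11^3⌋ = ⌊1894/1331⌋ = 1
(the next term ⌊1894/11^4⌋ = 0, terminating the sum). Summing: v_11(1894!) = 172 + 15 + 1 = 188.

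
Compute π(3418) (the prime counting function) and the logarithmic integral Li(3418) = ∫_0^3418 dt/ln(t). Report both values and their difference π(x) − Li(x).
π(3418) = 480;  Li(3418) ≈ 494.54;  π(x) − Li(x) ≈ -14.54.

Direct count of primes ≤ 3418 gives π(3418) = 480. Numerical evaluation of the logarithmic integral gives Li(3418) ≈ 494.54. The difference π(x) − Li(x) ≈ -14.54 is typically negative for small/moderate x (Li(x) overestimates), though Littlewood's theorem shows this sign changes infinitely often.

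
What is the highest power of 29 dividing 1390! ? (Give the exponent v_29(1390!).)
v_29(1390!) = 48

Legendre's formula: v_p(n!) = Σ_{k ≥ 1} ⌊n / p^k⌋. For p = 29, n = 1390, the terms are:
  ⌊1390/29^1⌋ = ⌊1390/29⌋ = 47
  ⌊1390/29^2⌋ = ⌊1390/841⌋ = 1
(the next term ⌊1390/29^3⌋ = 0, terminating the sum). Summing: v_29(1390!) = 47 + 1 = 48.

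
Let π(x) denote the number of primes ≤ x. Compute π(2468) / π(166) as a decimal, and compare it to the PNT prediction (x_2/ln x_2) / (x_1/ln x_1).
π(2468)/π(166) = 365/38 ≈ 9.6053;  PNT prediction ≈ 9.7300.

π(166) = 38 and π(2468) = 365, so π(2468)/π(166) ≈ 9.6053. The PNT-predicted ratio is (2468/ln(2468)) / (166/ln(166)) ≈ 9.7300. The two agree to within a few percent, as expected.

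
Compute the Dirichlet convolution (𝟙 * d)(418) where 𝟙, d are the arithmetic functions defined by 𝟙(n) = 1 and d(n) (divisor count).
(𝟙 * d)(418) = 27

Divisors of 418: [1, 2, 11, 19, 22, 38, 209, 418]. For each d | 418:
  d = 1: 𝟙(1) · d(418/1) = 1 · 8 = 8
  d = 2: 𝟙(2) · d(418/2) = 1 · 4 = 4
  d = 11: 𝟙(11) · d(418/11) = 1 · 4 = 4
  d = 19: 𝟙(19) · d(418/19) = 1 · 4 = 4
  d = 22: 𝟙(22) · d(418/22) = 1 · 2 = 2
  d = 38: 𝟙(38) · d(418/38) = 1 · 2 = 2
  d = 209: 𝟙(209) · d(418/209) = 1 · 2 = 2
  d = 418: 𝟙(418) · d(418/418) = 1 · 1 = 1
Summing: (𝟙 * d)(418) = 8 + 4 + 4 + 4 + 2 + 2 + 2 + 1 = 27.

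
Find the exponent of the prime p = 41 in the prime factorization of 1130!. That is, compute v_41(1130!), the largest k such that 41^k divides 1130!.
v_41(1130!) = 27

Legendre's formula: v_p(n!) = Σ_{k ≥ 1} ⌊n / p^k⌋. For p = 41, n = 1130, the terms are:
  ⌊1130/41^1⌋ = ⌊1130/41⌋ = 27
(the next term ⌊1130/41^2⌋ = 0, terminating the sum). Summing: v_41(1130!) = 27 = 27.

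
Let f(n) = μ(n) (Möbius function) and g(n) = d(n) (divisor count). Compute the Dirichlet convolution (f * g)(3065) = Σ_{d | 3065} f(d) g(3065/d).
(μ * d)(3065) = 1

Divisors of 3065: [1, 5, 613, 3065]. For each d | 3065:
  d = 1: μ(1) · d(3065/1) = 1 · 4 = 4
  d = 5: μ(5) · d(3065/5) = -1 · 2 = -2
  d = 613: μ(613) · d(3065/613) = -1 · 2 = -2
  d = 3065: μ(3065) · d(3065/3065) = 1 · 1 = 1
Summing: (μ * d)(3065) = 4 + -2 + -2 + 1 = 1.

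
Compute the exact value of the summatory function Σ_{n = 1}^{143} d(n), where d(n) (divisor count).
Σ_{n ≤ 143} d(n) = 731

Compute d(n) for each 1 ≤ n ≤ 143: d(1) = 1, d(2) = 2, d(3) = 2, d(4) = 3, d(5) = 2, d(6) = 4, d(7) = 2, d(8) = 4, d(9) = 3, d(10) = 4, d(11) = 2, d(12) = 6, d(13) = 2, d(14) = 4, d(15) = 4, d(16) = 5, d(17) = 2, d(18) = 6, d(19) = 2, d(20) = 6, d(21) = 4, d(22) = 4, d(23) = 2, d(24) = 8, d(25) = 3, d(26) = 4, d(27) = 4, d(28) = 6, d(29) = 2, d(30) = 8, d(31) = 2, d(32) = 6, d(33) = 4, d(34) = 4, d(35) = 4, d(36) = 9, d(37) = 2, d(38) = 4, d(39) = 4, d(40) = 8, d(41) = 2, d(42) = 8, d(43) = 2, d(44) = 6, d(45) = 6, d(46) = 4, d(47) = 2, d(48) = 10, d(49) = 3, d(50) = 6, d(51) = 4, d(52) = 6, d(53) = 2, d(54) = 8, d(55) = 4, d(56) = 8, d(57) = 4, d(58) = 4, d(59) = 2, d(60) = 12, d(61) = 2, d(62) = 4, d(63) = 6, d(64) = 7, d(65) = 4, d(66) = 8, d(67) = 2, d(68) = 6, d(69) = 4, d(70) = 8, d(71) = 2, d(72) = 12, d(73) = 2, d(74) = 4, d(75) = 6, d(76) = 6, d(77) = 4, d(78) = 8, d(79) = 2, d(80) = 10, d(81) = 5, d(82) = 4, d(83) = 2, d(84) = 12, d(85) = 4, d(86) = 4, d(87) = 4, d(88) = 8, d(89) = 2, d(90) = 12, d(91) = 4, d(92) = 6, d(93) = 4, d(94) = 4, d(95) = 4, d(96) = 12, d(97) = 2, d(98) = 6, d(99) = 6, d(100) = 9, d(101) = 2, d(102) = 8, d(103) = 2, d(104) = 8, d(105) = 8, d(106) = 4, d(107) = 2, d(108) = 12, d(109) = 2, d(110) = 8, d(111) = 4, d(112) = 10, d(113) = 2, d(114) = 8, d(115) = 4, d(116) = 6, d(117) = 6, d(118) = 4, d(119) = 4, d(120) = 16, d(121) = 3, d(122) = 4, d(123) = 4, d(124) = 6, d(125) = 4, d(126) = 12, d(127) = 2, d(128) = 8, d(129) = 4, d(130) = 8, d(131) = 2, d(132) = 12, d(133) = 4, d(134) = 4, d(135) = 8, d(136) = 8, d(137) = 2, d(138) = 8, d(139) = 2, d(140) = 12, d(141) = 4, d(142) = 4, d(143) = 4. Summing all 143 values: 731. (Dirichlet's divisor formula: Σ_{n ≤ x} d(n) = x ln(x) + (2γ − 1) x + O(√x). For x = 143, the asymptotic estimate is ≈ 731.77.)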